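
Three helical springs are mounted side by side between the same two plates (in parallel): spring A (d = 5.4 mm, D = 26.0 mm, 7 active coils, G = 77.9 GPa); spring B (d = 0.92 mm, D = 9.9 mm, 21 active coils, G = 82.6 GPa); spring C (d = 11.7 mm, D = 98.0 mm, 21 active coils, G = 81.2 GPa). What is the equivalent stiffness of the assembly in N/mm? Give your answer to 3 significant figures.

k_A = Gd⁴/(8D³N_a) = (77.9×10³)(5.4⁴)/(8·26.0³·7) = 67.298 N/mm
k_B = Gd⁴/(8D³N_a) = (82.6×10³)(0.92⁴)/(8·9.9³·21) = 0.36301 N/mm
k_C = Gd⁴/(8D³N_a) = (81.2×10³)(11.7⁴)/(8·98.0³·21) = 9.623 N/mm
Parallel: k_eq = 67.298 + 0.36301 + 9.623 = 77.284 N/mm

77.3 N/mm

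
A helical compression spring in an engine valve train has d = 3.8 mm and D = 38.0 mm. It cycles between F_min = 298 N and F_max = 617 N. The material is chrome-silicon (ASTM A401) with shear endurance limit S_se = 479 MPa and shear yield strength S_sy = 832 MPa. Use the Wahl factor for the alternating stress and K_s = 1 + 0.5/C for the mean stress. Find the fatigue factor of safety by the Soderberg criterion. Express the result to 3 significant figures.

0.592

C = D/d = 38.0/3.8 = 10.0000; K_W = (4C−1)/(4C−4)+0.615/C = 1.1448; K_s = 1+0.5/C = 1.0500
F_a = (F_max−F_min)/2 = 159.5 N; F_m = (F_max+F_min)/2 = 457.5 N
τ_a = K_W·8F_aD/(πd³) = 1.1448 × 281.28 = 322.01 MPa
τ_m = K_s·8F_mD/(πd³) = 1.0500 × 806.8 = 847.14 MPa
Soderberg: 1/n_f = τ_a/S_se + τ_m/S_sy = 322.01/479 + 847.14/832 = 0.67226 + 1.01819 = 1.6905
n_f = 1/1.6905 = 0.5916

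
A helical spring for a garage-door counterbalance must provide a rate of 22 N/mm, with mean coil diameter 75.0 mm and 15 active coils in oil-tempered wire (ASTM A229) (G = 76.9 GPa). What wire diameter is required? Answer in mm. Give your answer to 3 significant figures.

d = (8D³N_a·k / G)^(1/4) = (8·75.0³·15·22 / (76.9×10³))^0.25
  = (14483)^0.25 = 10.9702 mm

11.0 mm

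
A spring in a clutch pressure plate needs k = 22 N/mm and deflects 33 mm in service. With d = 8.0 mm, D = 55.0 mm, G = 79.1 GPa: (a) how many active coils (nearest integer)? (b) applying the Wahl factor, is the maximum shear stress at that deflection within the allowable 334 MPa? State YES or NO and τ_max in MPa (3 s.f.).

(a) 11 coils; (b) YES, τ_max = 243 MPa

N_a = Gd⁴/(8D³k) = (79.1×10³)(8.0⁴)/(8·55.0³·22) = 11.06 → N_a = 11
Actual rate k = Gd⁴/(8D³·11) = 22.129 N/mm
Working load F = kδ = 22.129·33 = 730.26 N
C = 55.0/8.0 = 6.8750; K_W = (4C−1)/(4C−4)+0.615/C = 1.2171
τ_max = K_W·8FD/(πd³) = 1.2171·199.76 = 243.13 MPa
τ_max ≤ 334 MPa → acceptable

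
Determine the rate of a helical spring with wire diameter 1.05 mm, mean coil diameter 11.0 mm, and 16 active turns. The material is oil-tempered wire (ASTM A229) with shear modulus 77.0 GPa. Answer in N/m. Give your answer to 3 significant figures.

k = Gd⁴/(8D³N_a) = (77.0×10³ × 1.05⁴) / (8 × 11.0³ × 16)
  = 93594 / 170368 = 0.54936 N/mm = 549.36 N/m

549 N/m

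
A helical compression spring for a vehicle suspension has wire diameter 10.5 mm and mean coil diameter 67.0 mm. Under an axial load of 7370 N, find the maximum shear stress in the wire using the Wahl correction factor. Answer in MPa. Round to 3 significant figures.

Spring index C = D/d = 67.0/10.5 = 6.3810
K_W = (4C−1)/(4C−4) + 0.615/C = 24.524/21.524 + 0.0964 = 1.2358
τ₀ = 8FD/(πd³) = 8·7370·67.0/(π·10.5³) = 3.95032e+06/3636.8 = 1086.2 MPa
τ_max = K·τ₀ = 1.2358 × 1086.2 = 1342.3 MPa

1340 MPa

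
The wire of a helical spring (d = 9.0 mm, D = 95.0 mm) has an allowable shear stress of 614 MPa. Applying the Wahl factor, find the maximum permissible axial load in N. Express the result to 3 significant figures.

C = D/d = 95.0/9.0 = 10.5556
K_W = (4C−1)/(4C−4) + 0.615/C = 41.222/38.222 + 0.0583 = 1.1368
τ_max = K·8FD/(πd³) → F_max = τ_allow·πd³/(8DK)
F_max = 614·π·9.0³/(8·95.0·1.1368) = 1.4062e+06/863.93 = 1627.7 N

1630 N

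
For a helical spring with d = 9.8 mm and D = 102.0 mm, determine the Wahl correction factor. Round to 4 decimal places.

1.1388

C = D/d = 102.0/9.8 = 10.4082
K_W = (4C−1)/(4C−4) + 0.615/C = 40.633/37.633 + 0.0591 = 1.1388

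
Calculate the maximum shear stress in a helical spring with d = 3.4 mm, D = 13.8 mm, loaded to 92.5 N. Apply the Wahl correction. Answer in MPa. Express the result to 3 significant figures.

116 MPa

Spring index C = D/d = 13.8/3.4 = 4.0588
K_W = (4C−1)/(4C−4) + 0.615/C = 15.235/12.235 + 0.1515 = 1.3967
τ₀ = 8FD/(πd³) = 8·92.5·13.8/(π·3.4³) = 10212/123.48 = 82.704 MPa
τ_max = K·τ₀ = 1.3967 × 82.704 = 115.51 MPa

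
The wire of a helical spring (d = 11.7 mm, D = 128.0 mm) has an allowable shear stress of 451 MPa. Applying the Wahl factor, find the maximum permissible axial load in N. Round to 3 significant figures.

1960 N

C = D/d = 128.0/11.7 = 10.9402
K_W = (4C−1)/(4C−4) + 0.615/C = 42.761/39.761 + 0.0562 = 1.1317
τ_max = K·8FD/(πd³) → F_max = τ_allow·πd³/(8DK)
F_max = 451·π·11.7³/(8·128.0·1.1317) = 2.2693e+06/1158.8 = 1958.2 N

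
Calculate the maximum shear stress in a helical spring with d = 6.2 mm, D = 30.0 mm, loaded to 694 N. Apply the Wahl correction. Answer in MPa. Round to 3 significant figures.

Spring index C = D/d = 30.0/6.2 = 4.8387
K_W = (4C−1)/(4C−4) + 0.615/C = 18.355/15.355 + 0.1271 = 1.3225
τ₀ = 8FD/(πd³) = 8·694·30.0/(π·6.2³) = 166560/748.73 = 222.46 MPa
τ_max = K·τ₀ = 1.3225 × 222.46 = 294.19 MPa

294 MPa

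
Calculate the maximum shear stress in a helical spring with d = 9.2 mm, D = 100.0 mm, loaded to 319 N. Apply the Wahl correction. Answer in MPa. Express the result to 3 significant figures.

118 MPa

Spring index C = D/d = 100.0/9.2 = 10.8696
K_W = (4C−1)/(4C−4) + 0.615/C = 42.478/39.478 + 0.0566 = 1.1326
τ₀ = 8FD/(πd³) = 8·319·100.0/(π·9.2³) = 255200/2446.3 = 104.32 MPa
τ_max = K·τ₀ = 1.1326 × 104.32 = 118.15 MPa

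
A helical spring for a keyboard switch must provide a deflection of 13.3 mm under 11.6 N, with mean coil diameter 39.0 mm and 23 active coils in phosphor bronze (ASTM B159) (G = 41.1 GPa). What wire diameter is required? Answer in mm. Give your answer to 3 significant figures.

Required rate k = F/δ = 11.6/13.3 = 0.87218 N/mm
d = (8D³N_a·k / G)^(1/4) = (8·39.0³·23·0.87218 / (41.1×10³))^0.25
  = (231.62)^0.25 = 3.9012 mm

3.90 mm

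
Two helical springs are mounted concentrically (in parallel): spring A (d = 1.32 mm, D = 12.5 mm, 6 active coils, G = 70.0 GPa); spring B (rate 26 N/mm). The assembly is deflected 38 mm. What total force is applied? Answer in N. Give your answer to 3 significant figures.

1070 N

k_A = Gd⁴/(8D³N_a) = (70.0×10³)(1.32⁴)/(8·12.5³·6) = 2.2668 N/mm
Parallel: k_eq = 2.2668 + 26 = 28.267 N/mm
F = k_eq·δ = 28.267·38 = 1074.1 N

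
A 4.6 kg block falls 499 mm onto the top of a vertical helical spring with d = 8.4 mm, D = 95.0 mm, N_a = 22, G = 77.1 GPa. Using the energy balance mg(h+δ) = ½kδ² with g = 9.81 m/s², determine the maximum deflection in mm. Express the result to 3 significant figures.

k = Gd⁴/(8D³N_a) = (77.1×10³)(8.4⁴)/(8·95.0³·22) = 2.5438 N/mm
W = mg = 4.6 × 9.81 = 45.126 N
½kδ² − Wδ − Wh = 0 → δ = (W + √(W² + 2kWh))/k
δ = (45.126 + √(2036.4 + 114563))/2.5438 = (45.126 + 341.47)/2.5438 = 151.97 mm

152 mm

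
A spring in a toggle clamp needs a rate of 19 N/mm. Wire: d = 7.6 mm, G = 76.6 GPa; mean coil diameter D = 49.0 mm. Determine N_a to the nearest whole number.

N_a = Gd⁴/(8D³k) = (76.6×10³ × 7.6⁴)/(8 × 49.0³ × 19)
    = 2.55554e+08 / 1.78826e+07 = 14.29 → 14 coils

14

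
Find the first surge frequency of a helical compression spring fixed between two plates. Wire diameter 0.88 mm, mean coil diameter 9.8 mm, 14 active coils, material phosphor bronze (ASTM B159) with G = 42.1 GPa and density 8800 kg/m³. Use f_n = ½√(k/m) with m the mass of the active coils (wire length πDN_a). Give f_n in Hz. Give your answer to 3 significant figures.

k = Gd⁴/(8D³N_a) = (42.1×10³)(0.88⁴)/(8·9.8³·14) = 0.23951 N/mm = 239.51 N/m
Wire length L = πDN_a = π·9.8·14 = 431.03 mm
m = ρ·(πd²/4)·L = 8800 × 0.60821×10⁻⁶ m² × 0.43103 m = 0.002307 kg
f_n = ½√(k/m) = 0.5·√(239.51/0.002307) = 0.5·√(1.0382e+05) = 161.1 Hz

161 Hz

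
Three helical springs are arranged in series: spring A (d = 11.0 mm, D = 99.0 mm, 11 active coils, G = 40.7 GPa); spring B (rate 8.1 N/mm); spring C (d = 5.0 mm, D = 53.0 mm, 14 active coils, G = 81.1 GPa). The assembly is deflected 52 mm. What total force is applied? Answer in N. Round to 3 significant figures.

k_A = Gd⁴/(8D³N_a) = (40.7×10³)(11.0⁴)/(8·99.0³·11) = 6.9787 N/mm
k_C = Gd⁴/(8D³N_a) = (81.1×10³)(5.0⁴)/(8·53.0³·14) = 3.0399 N/mm
Series: 1/k_eq = 1/6.9787 + 1/8.1 + 1/3.0399 = 0.59571; k_eq = 1.6787 N/mm
F = k_eq·δ = 1.6787·52 = 87.291 N

87.3 N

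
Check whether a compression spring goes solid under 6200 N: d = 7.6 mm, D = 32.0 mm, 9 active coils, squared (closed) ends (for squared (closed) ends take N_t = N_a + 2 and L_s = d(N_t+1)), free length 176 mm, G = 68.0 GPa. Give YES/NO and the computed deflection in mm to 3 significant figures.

k = Gd⁴/(8D³N_a) = (68.0×10³)(7.6⁴)/(8·32.0³·9) = 96.157 N/mm
N_t = 11; L_s = 7.6·12 = 91.2 mm; δ_solid = L₀ − L_s = 176 − 91.2 = 84.8 mm
δ = F/k = 6200/96.157 = 64.478 mm
δ < δ_solid → spring does not go solid

NO, δ = 64.5 mm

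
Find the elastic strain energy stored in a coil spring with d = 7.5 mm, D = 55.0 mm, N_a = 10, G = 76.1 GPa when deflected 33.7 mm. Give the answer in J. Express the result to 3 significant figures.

k = Gd⁴/(8D³N_a) = (76.1×10³)(7.5⁴)/(8·55.0³·10) = 18.091 N/mm
U = ½kδ² = 0.5 × 18.091 × 33.7² = 10273 N·mm = 10.273 J

10.3 J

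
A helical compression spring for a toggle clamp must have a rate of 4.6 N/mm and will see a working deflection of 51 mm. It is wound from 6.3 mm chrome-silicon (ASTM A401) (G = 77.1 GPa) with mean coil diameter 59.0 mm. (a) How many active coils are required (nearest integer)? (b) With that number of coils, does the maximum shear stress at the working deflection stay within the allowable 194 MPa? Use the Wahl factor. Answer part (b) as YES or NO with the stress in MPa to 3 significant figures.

N_a = Gd⁴/(8D³k) = (77.1×10³)(6.3⁴)/(8·59.0³·4.6) = 16.07 → N_a = 16
Actual rate k = Gd⁴/(8D³·16) = 4.6201 N/mm
Working load F = kδ = 4.6201·51 = 235.62 N
C = 59.0/6.3 = 9.3651; K_W = (4C−1)/(4C−4)+0.615/C = 1.1553
τ_max = K_W·8FD/(πd³) = 1.1553·141.58 = 163.57 MPa
τ_max ≤ 194 MPa → acceptable

(a) 16 coils; (b) YES, τ_max = 164 MPa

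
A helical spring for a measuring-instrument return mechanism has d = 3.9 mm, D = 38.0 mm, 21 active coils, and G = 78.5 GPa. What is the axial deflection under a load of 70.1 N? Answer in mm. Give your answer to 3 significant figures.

35.6 mm

k = Gd⁴/(8D³N_a) = (78.5×10³)(3.9⁴)/(8·38.0³·21) = 1.97 N/mm
δ = F/k = 70.1 / 1.97 = 35.584 mm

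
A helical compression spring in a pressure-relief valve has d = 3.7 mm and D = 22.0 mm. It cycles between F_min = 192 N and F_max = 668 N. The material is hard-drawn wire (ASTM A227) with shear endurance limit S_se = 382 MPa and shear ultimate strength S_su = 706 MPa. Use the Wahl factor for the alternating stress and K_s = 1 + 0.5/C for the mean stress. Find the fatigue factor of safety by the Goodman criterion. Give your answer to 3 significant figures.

0.627

C = D/d = 22.0/3.7 = 5.9459; K_W = (4C−1)/(4C−4)+0.615/C = 1.2551; K_s = 1+0.5/C = 1.0841
F_a = (F_max−F_min)/2 = 238 N; F_m = (F_max+F_min)/2 = 430 N
τ_a = K_W·8F_aD/(πd³) = 1.2551 × 263.23 = 330.37 MPa
τ_m = K_s·8F_mD/(πd³) = 1.0841 × 475.58 = 515.57 MPa
Goodman: 1/n_f = τ_a/S_se + τ_m/S_su = 330.37/382 + 515.57/706 = 0.86485 + 0.73028 = 1.5951
n_f = 1/1.5951 = 0.6269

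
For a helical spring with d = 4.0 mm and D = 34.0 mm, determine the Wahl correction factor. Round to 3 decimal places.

C = D/d = 34.0/4.0 = 8.5000
K_W = (4C−1)/(4C−4) + 0.615/C = 33.000/30.000 + 0.0724 = 1.1724

1.172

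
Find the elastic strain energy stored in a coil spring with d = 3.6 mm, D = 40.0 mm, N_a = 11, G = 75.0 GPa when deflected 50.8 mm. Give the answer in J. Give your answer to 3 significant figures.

k = Gd⁴/(8D³N_a) = (75.0×10³)(3.6⁴)/(8·40.0³·11) = 2.2367 N/mm
U = ½kδ² = 0.5 × 2.2367 × 50.8² = 2886.1 N·mm = 2.8861 J

2.89 J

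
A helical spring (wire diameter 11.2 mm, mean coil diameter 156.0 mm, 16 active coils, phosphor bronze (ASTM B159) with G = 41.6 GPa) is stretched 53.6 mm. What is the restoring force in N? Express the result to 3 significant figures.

72.2 N

k = Gd⁴/(8D³N_a) = (41.6×10³)(11.2⁴)/(8·156.0³·16) = 1.347 N/mm
F = k·δ = 1.347 × 53.6 = 72.202 N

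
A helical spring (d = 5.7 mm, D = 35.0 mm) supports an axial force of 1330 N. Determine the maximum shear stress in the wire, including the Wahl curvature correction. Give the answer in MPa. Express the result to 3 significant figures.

798 MPa

Spring index C = D/d = 35.0/5.7 = 6.1404
K_W = (4C−1)/(4C−4) + 0.615/C = 23.561/20.561 + 0.1002 = 1.2461
τ₀ = 8FD/(πd³) = 8·1330·35.0/(π·5.7³) = 372400/581.8 = 640.08 MPa
τ_max = K·τ₀ = 1.2461 × 640.08 = 797.58 MPa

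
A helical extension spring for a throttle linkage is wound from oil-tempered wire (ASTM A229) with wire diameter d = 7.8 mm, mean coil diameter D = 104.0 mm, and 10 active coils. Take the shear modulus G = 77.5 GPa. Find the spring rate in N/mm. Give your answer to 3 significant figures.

3.19 N/mm

k = Gd⁴/(8D³N_a) = (77.5×10³ × 7.8⁴) / (8 × 104.0³ × 10)
  = 2.86867e+08 / 8.99891e+07 = 3.1878 N/mm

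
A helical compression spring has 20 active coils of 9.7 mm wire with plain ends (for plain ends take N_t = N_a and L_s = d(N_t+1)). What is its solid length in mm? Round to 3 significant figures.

204 mm

plain ends: N_t = N_a = 20
L_s = d·(N_t+1) = 9.7 × 21 = 203.7 mm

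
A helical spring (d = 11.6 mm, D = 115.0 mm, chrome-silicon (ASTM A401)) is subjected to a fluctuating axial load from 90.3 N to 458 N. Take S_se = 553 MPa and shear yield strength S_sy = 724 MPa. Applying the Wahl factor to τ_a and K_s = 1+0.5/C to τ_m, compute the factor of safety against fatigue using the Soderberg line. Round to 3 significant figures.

C = D/d = 115.0/11.6 = 9.9138; K_W = (4C−1)/(4C−4)+0.615/C = 1.1462; K_s = 1+0.5/C = 1.0504
F_a = (F_max−F_min)/2 = 183.85 N; F_m = (F_max+F_min)/2 = 274.15 N
τ_a = K_W·8F_aD/(πd³) = 1.1462 × 34.493 = 39.535 MPa
τ_m = K_s·8F_mD/(πd³) = 1.0504 × 51.434 = 54.028 MPa
Soderberg: 1/n_f = τ_a/S_se + τ_m/S_sy = 39.535/553 + 54.028/724 = 0.07149 + 0.07462 = 0.14612
n_f = 1/0.14612 = 6.844

6.84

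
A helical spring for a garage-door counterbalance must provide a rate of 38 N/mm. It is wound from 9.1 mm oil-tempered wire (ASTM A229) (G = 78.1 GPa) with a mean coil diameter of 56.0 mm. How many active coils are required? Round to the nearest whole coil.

N_a = Gd⁴/(8D³k) = (78.1×10³ × 9.1⁴)/(8 × 56.0³ × 38)
    = 5.3557e+08 / 5.33873e+07 = 10.03 → 10 coils

10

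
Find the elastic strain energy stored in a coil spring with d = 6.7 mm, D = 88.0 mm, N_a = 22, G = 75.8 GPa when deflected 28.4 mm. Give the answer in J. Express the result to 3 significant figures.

0.514 J

k = Gd⁴/(8D³N_a) = (75.8×10³)(6.7⁴)/(8·88.0³·22) = 1.2735 N/mm
U = ½kδ² = 0.5 × 1.2735 × 28.4² = 513.59 N·mm = 0.51359 J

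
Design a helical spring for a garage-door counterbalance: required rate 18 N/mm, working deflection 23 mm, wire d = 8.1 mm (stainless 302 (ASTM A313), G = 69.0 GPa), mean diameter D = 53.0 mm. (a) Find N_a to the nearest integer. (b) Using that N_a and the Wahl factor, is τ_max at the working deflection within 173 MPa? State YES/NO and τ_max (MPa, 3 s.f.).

N_a = Gd⁴/(8D³k) = (69.0×10³)(8.1⁴)/(8·53.0³·18) = 13.85 → N_a = 14
Actual rate k = Gd⁴/(8D³·14) = 17.813 N/mm
Working load F = kδ = 17.813·23 = 409.71 N
C = 53.0/8.1 = 6.5432; K_W = (4C−1)/(4C−4)+0.615/C = 1.2293
τ_max = K_W·8FD/(πd³) = 1.2293·104.05 = 127.9 MPa
τ_max ≤ 173 MPa → acceptable

(a) 14 coils; (b) YES, τ_max = 128 MPa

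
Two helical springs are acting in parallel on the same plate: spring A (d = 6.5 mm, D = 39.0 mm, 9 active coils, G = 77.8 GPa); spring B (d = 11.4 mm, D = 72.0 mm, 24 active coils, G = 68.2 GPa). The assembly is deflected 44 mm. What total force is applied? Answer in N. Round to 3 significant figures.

k_A = Gd⁴/(8D³N_a) = (77.8×10³)(6.5⁴)/(8·39.0³·9) = 32.517 N/mm
k_B = Gd⁴/(8D³N_a) = (68.2×10³)(11.4⁴)/(8·72.0³·24) = 16.073 N/mm
Parallel: k_eq = 32.517 + 16.073 = 48.59 N/mm
F = k_eq·δ = 48.59·44 = 2138 N

2140 N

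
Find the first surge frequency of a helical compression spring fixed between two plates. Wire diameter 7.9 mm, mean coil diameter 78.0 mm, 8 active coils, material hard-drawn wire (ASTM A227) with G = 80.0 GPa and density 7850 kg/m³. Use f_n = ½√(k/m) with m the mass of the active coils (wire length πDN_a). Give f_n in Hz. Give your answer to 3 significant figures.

58.3 Hz

k = Gd⁴/(8D³N_a) = (80.0×10³)(7.9⁴)/(8·78.0³·8) = 10.26 N/mm = 10260 N/m
Wire length L = πDN_a = π·78.0·8 = 1960.4 mm
m = ρ·(πd²/4)·L = 7850 × 49.017×10⁻⁶ m² × 1.9604 m = 0.75431 kg
f_n = ½√(k/m) = 0.5·√(10260/0.75431) = 0.5·√(13601) = 58.313 Hz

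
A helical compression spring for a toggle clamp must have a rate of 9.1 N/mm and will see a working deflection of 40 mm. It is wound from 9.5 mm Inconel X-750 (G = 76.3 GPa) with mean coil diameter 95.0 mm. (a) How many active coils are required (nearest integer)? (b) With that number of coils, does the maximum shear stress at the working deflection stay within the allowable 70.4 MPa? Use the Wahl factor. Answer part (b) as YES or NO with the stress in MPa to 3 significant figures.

(a) 10 coils; (b) NO, τ_max = 117 MPa

N_a = Gd⁴/(8D³k) = (76.3×10³)(9.5⁴)/(8·95.0³·9.1) = 9.957 → N_a = 10
Actual rate k = Gd⁴/(8D³·10) = 9.0606 N/mm
Working load F = kδ = 9.0606·40 = 362.43 N
C = 95.0/9.5 = 10.0000; K_W = (4C−1)/(4C−4)+0.615/C = 1.1448
τ_max = K_W·8FD/(πd³) = 1.1448·102.26 = 117.07 MPa
τ_max > 70.4 MPa → exceeds allowable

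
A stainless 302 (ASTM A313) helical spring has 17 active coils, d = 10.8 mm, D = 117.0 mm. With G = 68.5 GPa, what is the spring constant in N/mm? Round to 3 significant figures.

4.28 N/mm

k = Gd⁴/(8D³N_a) = (68.5×10³ × 10.8⁴) / (8 × 117.0³ × 17)
  = 9.31935e+08 / 2.17819e+08 = 4.2785 N/mm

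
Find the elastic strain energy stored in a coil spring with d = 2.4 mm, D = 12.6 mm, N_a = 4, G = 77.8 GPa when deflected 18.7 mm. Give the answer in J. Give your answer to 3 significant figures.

k = Gd⁴/(8D³N_a) = (77.8×10³)(2.4⁴)/(8·12.6³·4) = 40.324 N/mm
U = ½kδ² = 0.5 × 40.324 × 18.7² = 7050.4 N·mm = 7.0504 J

7.05 J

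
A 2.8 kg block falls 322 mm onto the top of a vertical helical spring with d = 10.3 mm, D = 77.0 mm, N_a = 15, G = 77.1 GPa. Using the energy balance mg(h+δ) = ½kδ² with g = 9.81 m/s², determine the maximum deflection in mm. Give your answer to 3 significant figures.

k = Gd⁴/(8D³N_a) = (77.1×10³)(10.3⁴)/(8·77.0³·15) = 15.84 N/mm
W = mg = 2.8 × 9.81 = 27.468 N
½kδ² − Wδ − Wh = 0 → δ = (W + √(W² + 2kWh))/k
δ = (27.468 + √(754.49 + 280197))/15.84 = (27.468 + 530.05)/15.84 = 35.197 mm

35.2 mm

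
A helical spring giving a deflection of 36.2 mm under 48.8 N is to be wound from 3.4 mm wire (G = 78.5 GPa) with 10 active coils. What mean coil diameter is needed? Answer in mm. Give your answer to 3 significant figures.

Required rate k = F/δ = 48.8/36.2 = 1.3481 N/mm
D = (Gd⁴/(8N_a·k))^(1/3) = (78.5×10³·3.4⁴/(8·10·1.3481))^(1/3)
  = (97271.2)^(1/3) = 45.9898 mm

46.0 mm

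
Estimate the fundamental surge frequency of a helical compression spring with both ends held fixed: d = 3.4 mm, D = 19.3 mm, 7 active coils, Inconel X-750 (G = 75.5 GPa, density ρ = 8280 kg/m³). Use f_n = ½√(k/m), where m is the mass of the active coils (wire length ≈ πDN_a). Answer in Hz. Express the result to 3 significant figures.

k = Gd⁴/(8D³N_a) = (75.5×10³)(3.4⁴)/(8·19.3³·7) = 25.061 N/mm = 25061 N/m
Wire length L = πDN_a = π·19.3·7 = 424.43 mm
m = ρ·(πd²/4)·L = 8280 × 9.0792×10⁻⁶ m² × 0.42443 m = 0.031907 kg
f_n = ½√(k/m) = 0.5·√(25061/0.031907) = 0.5·√(7.8545e+05) = 443.13 Hz

443 Hz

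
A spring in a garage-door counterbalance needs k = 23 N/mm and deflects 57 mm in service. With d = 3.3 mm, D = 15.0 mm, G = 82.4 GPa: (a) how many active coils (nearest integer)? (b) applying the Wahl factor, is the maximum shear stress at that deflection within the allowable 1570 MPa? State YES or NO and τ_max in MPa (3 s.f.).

(a) 16 coils; (b) NO, τ_max = 1850 MPa

N_a = Gd⁴/(8D³k) = (82.4×10³)(3.3⁴)/(8·15.0³·23) = 15.74 → N_a = 16
Actual rate k = Gd⁴/(8D³·16) = 22.62 N/mm
Working load F = kδ = 22.62·57 = 1289.4 N
C = 15.0/3.3 = 4.5455; K_W = (4C−1)/(4C−4)+0.615/C = 1.3468
τ_max = K_W·8FD/(πd³) = 1.3468·1370.5 = 1845.8 MPa
τ_max > 1570 MPa → exceeds allowable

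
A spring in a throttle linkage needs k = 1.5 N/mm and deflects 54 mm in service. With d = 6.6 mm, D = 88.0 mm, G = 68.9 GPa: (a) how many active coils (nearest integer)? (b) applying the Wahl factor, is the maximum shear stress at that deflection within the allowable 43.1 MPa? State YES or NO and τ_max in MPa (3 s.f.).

(a) 16 coils; (b) NO, τ_max = 69.8 MPa

N_a = Gd⁴/(8D³k) = (68.9×10³)(6.6⁴)/(8·88.0³·1.5) = 15.99 → N_a = 16
Actual rate k = Gd⁴/(8D³·16) = 1.4988 N/mm
Working load F = kδ = 1.4988·54 = 80.934 N
C = 88.0/6.6 = 13.3333; K_W = (4C−1)/(4C−4)+0.615/C = 1.1069
τ_max = K_W·8FD/(πd³) = 1.1069·63.084 = 69.83 MPa
τ_max > 43.1 MPa → exceeds allowable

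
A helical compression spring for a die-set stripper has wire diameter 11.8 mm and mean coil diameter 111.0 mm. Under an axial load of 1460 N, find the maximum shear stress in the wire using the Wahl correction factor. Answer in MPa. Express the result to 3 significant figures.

Spring index C = D/d = 111.0/11.8 = 9.4068
K_W = (4C−1)/(4C−4) + 0.615/C = 36.627/33.627 + 0.0654 = 1.1546
τ₀ = 8FD/(πd³) = 8·1460·111.0/(π·11.8³) = 1.29648e+06/5161.7 = 251.17 MPa
τ_max = K·τ₀ = 1.1546 × 251.17 = 290 MPa

290 MPa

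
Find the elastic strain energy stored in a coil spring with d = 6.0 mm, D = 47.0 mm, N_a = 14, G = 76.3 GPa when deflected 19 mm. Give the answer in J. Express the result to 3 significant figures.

1.53 J

k = Gd⁴/(8D³N_a) = (76.3×10³)(6.0⁴)/(8·47.0³·14) = 8.5039 N/mm
U = ½kδ² = 0.5 × 8.5039 × 19² = 1535 N·mm = 1.535 J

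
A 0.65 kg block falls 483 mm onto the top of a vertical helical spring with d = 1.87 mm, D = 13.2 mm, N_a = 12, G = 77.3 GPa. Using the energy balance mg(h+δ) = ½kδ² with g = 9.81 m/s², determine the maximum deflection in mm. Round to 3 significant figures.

k = Gd⁴/(8D³N_a) = (77.3×10³)(1.87⁴)/(8·13.2³·12) = 4.2811 N/mm
W = mg = 0.65 × 9.81 = 6.3765 N
½kδ² − Wδ − Wh = 0 → δ = (W + √(W² + 2kWh))/k
δ = (6.3765 + √(40.66 + 26370.1))/4.2811 = (6.3765 + 162.51)/4.2811 = 39.45 mm

39.5 mm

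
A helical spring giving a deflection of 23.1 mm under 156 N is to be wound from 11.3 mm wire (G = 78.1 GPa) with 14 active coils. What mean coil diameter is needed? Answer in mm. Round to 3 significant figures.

Required rate k = F/δ = 156/23.1 = 6.7532 N/mm
D = (Gd⁴/(8N_a·k))^(1/3) = (78.1×10³·11.3⁴/(8·14·6.7532))^(1/3)
  = (1.68358e+06)^(1/3) = 118.9629 mm

119 mm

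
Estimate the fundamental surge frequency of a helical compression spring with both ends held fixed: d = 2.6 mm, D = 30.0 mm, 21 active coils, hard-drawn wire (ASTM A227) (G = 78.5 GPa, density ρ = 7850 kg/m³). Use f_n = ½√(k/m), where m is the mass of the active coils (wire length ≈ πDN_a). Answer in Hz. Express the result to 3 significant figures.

49.0 Hz

k = Gd⁴/(8D³N_a) = (78.5×10³)(2.6⁴)/(8·30.0³·21) = 0.79084 N/mm = 790.84 N/m
Wire length L = πDN_a = π·30.0·21 = 1979.2 mm
m = ρ·(πd²/4)·L = 7850 × 5.3093×10⁻⁶ m² × 1.9792 m = 0.082489 kg
f_n = ½√(k/m) = 0.5·√(790.84/0.082489) = 0.5·√(9587.2) = 48.957 Hz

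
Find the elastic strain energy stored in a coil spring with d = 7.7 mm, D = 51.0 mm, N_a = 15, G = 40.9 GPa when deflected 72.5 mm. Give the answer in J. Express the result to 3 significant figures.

k = Gd⁴/(8D³N_a) = (40.9×10³)(7.7⁴)/(8·51.0³·15) = 9.0322 N/mm
U = ½kδ² = 0.5 × 9.0322 × 72.5² = 23738 N·mm = 23.738 J

23.7 J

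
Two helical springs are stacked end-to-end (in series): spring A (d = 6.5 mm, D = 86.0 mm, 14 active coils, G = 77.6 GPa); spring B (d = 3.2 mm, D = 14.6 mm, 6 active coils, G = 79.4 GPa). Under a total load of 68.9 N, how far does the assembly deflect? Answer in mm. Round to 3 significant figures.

k_A = Gd⁴/(8D³N_a) = (77.6×10³)(6.5⁴)/(8·86.0³·14) = 1.9445 N/mm
k_B = Gd⁴/(8D³N_a) = (79.4×10³)(3.2⁴)/(8·14.6³·6) = 55.734 N/mm
Series: 1/k_eq = 1/1.9445 + 1/55.734 = 0.53222; k_eq = 1.8789 N/mm
δ = F/k_eq = 68.9/1.8789 = 36.67 mm

36.7 mm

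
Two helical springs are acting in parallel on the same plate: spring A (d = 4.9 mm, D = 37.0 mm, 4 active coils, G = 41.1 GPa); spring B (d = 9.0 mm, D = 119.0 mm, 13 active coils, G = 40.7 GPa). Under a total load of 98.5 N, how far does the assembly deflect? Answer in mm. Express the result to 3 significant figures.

6.10 mm

k_A = Gd⁴/(8D³N_a) = (41.1×10³)(4.9⁴)/(8·37.0³·4) = 14.617 N/mm
k_B = Gd⁴/(8D³N_a) = (40.7×10³)(9.0⁴)/(8·119.0³·13) = 1.5237 N/mm
Parallel: k_eq = 14.617 + 1.5237 = 16.141 N/mm
δ = F/k_eq = 98.5/16.141 = 6.1024 mm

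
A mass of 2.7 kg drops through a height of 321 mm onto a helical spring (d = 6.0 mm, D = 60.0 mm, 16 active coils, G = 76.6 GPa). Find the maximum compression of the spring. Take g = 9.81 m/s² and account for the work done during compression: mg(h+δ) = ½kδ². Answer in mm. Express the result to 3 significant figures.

76.6 mm

k = Gd⁴/(8D³N_a) = (76.6×10³)(6.0⁴)/(8·60.0³·16) = 3.5906 N/mm
W = mg = 2.7 × 9.81 = 26.487 N
½kδ² − Wδ − Wh = 0 → δ = (W + √(W² + 2kWh))/k
δ = (26.487 + √(701.56 + 61057.3))/3.5906 = (26.487 + 248.51)/3.5906 = 76.588 mm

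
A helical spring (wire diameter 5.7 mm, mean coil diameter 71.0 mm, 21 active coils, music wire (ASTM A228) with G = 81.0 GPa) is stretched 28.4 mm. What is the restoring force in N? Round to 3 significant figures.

40.4 N

k = Gd⁴/(8D³N_a) = (81.0×10³)(5.7⁴)/(8·71.0³·21) = 1.422 N/mm
F = k·δ = 1.422 × 28.4 = 40.385 N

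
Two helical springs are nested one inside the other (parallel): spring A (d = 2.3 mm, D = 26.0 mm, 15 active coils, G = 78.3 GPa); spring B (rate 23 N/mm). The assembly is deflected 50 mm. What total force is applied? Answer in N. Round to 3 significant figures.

1200 N

k_A = Gd⁴/(8D³N_a) = (78.3×10³)(2.3⁴)/(8·26.0³·15) = 1.0389 N/mm
Parallel: k_eq = 1.0389 + 23 = 24.039 N/mm
F = k_eq·δ = 24.039·50 = 1201.9 N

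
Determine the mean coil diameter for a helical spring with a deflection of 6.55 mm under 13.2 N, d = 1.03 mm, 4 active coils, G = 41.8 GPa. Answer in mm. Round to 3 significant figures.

Required rate k = F/δ = 13.2/6.55 = 2.0153 N/mm
D = (Gd⁴/(8N_a·k))^(1/3) = (41.8×10³·1.03⁴/(8·4·2.0153))^(1/3)
  = (729.529)^(1/3) = 9.0022 mm

9.00 mm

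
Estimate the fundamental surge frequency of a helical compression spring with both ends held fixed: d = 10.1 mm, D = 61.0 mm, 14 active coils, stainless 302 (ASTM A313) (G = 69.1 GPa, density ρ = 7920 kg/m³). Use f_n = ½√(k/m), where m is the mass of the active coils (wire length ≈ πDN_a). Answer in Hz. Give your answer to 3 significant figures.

64.4 Hz

k = Gd⁴/(8D³N_a) = (69.1×10³)(10.1⁴)/(8·61.0³·14) = 28.285 N/mm = 28285 N/m
Wire length L = πDN_a = π·61.0·14 = 2682.9 mm
m = ρ·(πd²/4)·L = 7920 × 80.118×10⁻⁶ m² × 2.6829 m = 1.7024 kg
f_n = ½√(k/m) = 0.5·√(28285/1.7024) = 0.5·√(16615) = 64.449 Hz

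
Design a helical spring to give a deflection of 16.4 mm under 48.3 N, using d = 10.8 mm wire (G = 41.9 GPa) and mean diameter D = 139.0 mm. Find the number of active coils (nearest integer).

9

Required rate k = F/δ = 48.3/16.4 = 2.9451 N/mm
N_a = Gd⁴/(8D³k) = (41.9×10³ × 10.8⁴)/(8 × 139.0³ × 2.9451)
    = 5.70045e+08 / 6.32758e+07 = 9.009 → 9 coils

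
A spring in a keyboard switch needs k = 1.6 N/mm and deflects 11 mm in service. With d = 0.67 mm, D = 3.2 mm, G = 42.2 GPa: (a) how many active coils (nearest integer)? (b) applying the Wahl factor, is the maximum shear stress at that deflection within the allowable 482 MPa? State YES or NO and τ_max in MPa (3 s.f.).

N_a = Gd⁴/(8D³k) = (42.2×10³)(0.67⁴)/(8·3.2³·1.6) = 20.27 → N_a = 20
Actual rate k = Gd⁴/(8D³·20) = 1.622 N/mm
Working load F = kδ = 1.622·11 = 17.842 N
C = 3.2/0.67 = 4.7761; K_W = (4C−1)/(4C−4)+0.615/C = 1.3274
τ_max = K_W·8FD/(πd³) = 1.3274·483.39 = 641.65 MPa
τ_max > 482 MPa → exceeds allowable

(a) 20 coils; (b) NO, τ_max = 642 MPa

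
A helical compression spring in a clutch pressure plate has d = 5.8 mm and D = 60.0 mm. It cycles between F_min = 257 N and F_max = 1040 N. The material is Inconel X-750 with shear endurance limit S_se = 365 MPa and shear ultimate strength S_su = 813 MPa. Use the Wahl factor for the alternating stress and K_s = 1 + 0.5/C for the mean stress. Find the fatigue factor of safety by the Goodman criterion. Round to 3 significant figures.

0.620

C = D/d = 60.0/5.8 = 10.3448; K_W = (4C−1)/(4C−4)+0.615/C = 1.1397; K_s = 1+0.5/C = 1.0483
F_a = (F_max−F_min)/2 = 391.5 N; F_m = (F_max+F_min)/2 = 648.5 N
τ_a = K_W·8F_aD/(πd³) = 1.1397 × 306.58 = 349.41 MPa
τ_m = K_s·8F_mD/(πd³) = 1.0483 × 507.83 = 532.37 MPa
Goodman: 1/n_f = τ_a/S_se + τ_m/S_su = 349.41/365 + 532.37/813 = 0.95728 + 0.65483 = 1.6121
n_f = 1/1.6121 = 0.6203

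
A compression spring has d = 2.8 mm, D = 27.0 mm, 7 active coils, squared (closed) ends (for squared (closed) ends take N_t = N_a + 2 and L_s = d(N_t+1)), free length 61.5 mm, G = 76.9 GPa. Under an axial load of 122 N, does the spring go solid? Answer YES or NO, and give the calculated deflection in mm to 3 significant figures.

k = Gd⁴/(8D³N_a) = (76.9×10³)(2.8⁴)/(8·27.0³·7) = 4.2882 N/mm
N_t = 9; L_s = 2.8·10 = 28 mm; δ_solid = L₀ − L_s = 61.5 − 28 = 33.5 mm
δ = F/k = 122/4.2882 = 28.45 mm
δ < δ_solid → spring does not go solid

NO, δ = 28.4 mm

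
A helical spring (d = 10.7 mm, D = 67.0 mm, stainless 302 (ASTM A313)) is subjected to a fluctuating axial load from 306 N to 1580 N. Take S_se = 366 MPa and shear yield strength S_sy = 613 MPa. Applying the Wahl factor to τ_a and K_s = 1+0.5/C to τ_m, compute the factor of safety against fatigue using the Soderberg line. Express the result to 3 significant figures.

1.88

C = D/d = 67.0/10.7 = 6.2617; K_W = (4C−1)/(4C−4)+0.615/C = 1.2408; K_s = 1+0.5/C = 1.0799
F_a = (F_max−F_min)/2 = 637 N; F_m = (F_max+F_min)/2 = 943 N
τ_a = K_W·8F_aD/(πd³) = 1.2408 × 88.716 = 110.08 MPa
τ_m = K_s·8F_mD/(πd³) = 1.0799 × 131.33 = 141.82 MPa
Soderberg: 1/n_f = τ_a/S_se + τ_m/S_sy = 110.08/366 + 141.82/613 = 0.30075 + 0.23135 = 0.53211
n_f = 1/0.53211 = 1.879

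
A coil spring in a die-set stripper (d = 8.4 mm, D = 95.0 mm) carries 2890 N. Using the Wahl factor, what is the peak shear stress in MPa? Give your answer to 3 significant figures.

1330 MPa

Spring index C = D/d = 95.0/8.4 = 11.3095
K_W = (4C−1)/(4C−4) + 0.615/C = 44.238/41.238 + 0.0544 = 1.1271
τ₀ = 8FD/(πd³) = 8·2890·95.0/(π·8.4³) = 2.1964e+06/1862 = 1179.6 MPa
τ_max = K·τ₀ = 1.1271 × 1179.6 = 1329.5 MPa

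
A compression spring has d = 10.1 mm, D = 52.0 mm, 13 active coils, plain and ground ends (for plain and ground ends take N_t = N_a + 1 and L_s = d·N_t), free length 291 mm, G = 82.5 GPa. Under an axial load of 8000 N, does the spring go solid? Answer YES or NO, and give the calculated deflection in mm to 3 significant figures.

k = Gd⁴/(8D³N_a) = (82.5×10³)(10.1⁴)/(8·52.0³·13) = 58.708 N/mm
N_t = 14; L_s = 10.1·14 = 141.4 mm; δ_solid = L₀ − L_s = 291 − 141.4 = 149.6 mm
δ = F/k = 8000/58.708 = 136.27 mm
δ < δ_solid → spring does not go solid

NO, δ = 136 mm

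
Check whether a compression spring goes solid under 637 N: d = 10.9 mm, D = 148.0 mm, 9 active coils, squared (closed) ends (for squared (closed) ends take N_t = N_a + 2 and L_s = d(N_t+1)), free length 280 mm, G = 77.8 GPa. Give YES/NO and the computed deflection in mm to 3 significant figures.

k = Gd⁴/(8D³N_a) = (77.8×10³)(10.9⁴)/(8·148.0³·9) = 4.7051 N/mm
N_t = 11; L_s = 10.9·12 = 130.8 mm; δ_solid = L₀ − L_s = 280 − 130.8 = 149.2 mm
δ = F/k = 637/4.7051 = 135.39 mm
δ < δ_solid → spring does not go solid

NO, δ = 135 mm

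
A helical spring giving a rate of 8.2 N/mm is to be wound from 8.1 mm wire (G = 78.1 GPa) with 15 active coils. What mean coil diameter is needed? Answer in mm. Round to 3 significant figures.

69.9 mm

D = (Gd⁴/(8N_a·k))^(1/3) = (78.1×10³·8.1⁴/(8·15·8.2))^(1/3)
  = (341661)^(1/3) = 69.9088 mm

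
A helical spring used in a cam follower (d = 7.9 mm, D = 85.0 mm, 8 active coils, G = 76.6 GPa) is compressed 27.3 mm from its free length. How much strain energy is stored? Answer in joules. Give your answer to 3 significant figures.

2.83 J

k = Gd⁴/(8D³N_a) = (76.6×10³)(7.9⁴)/(8·85.0³·8) = 7.591 N/mm
U = ½kδ² = 0.5 × 7.591 × 27.3² = 2828.8 N·mm = 2.8288 J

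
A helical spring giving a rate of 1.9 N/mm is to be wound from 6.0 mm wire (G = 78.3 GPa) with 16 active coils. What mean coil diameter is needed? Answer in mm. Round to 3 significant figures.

D = (Gd⁴/(8N_a·k))^(1/3) = (78.3×10³·6.0⁴/(8·16·1.9))^(1/3)
  = (417257)^(1/3) = 74.7253 mm

74.7 mm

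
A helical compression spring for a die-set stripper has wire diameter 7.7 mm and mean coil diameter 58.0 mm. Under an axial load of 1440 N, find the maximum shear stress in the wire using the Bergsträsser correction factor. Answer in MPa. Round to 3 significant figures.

Spring index C = D/d = 58.0/7.7 = 7.5325
K_B = (4C+2)/(4C−3) = 32.130/27.130 = 1.1843
τ₀ = 8FD/(πd³) = 8·1440·58.0/(π·7.7³) = 668160/1434.2 = 465.86 MPa
τ_max = K·τ₀ = 1.1843 × 465.86 = 551.72 MPa

552 MPa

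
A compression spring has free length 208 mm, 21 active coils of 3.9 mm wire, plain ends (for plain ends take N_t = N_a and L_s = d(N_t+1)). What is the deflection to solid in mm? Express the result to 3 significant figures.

N_t = 21; L_s = 3.9·22 = 85.8 mm
δ_solid = L₀ − L_s = 208 − 85.8 = 122.2 mm

122 mm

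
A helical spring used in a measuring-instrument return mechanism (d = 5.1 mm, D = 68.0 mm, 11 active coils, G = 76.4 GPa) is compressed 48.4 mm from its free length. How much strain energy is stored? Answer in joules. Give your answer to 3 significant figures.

2.19 J

k = Gd⁴/(8D³N_a) = (76.4×10³)(5.1⁴)/(8·68.0³·11) = 1.8679 N/mm
U = ½kδ² = 0.5 × 1.8679 × 48.4² = 2187.9 N·mm = 2.1879 J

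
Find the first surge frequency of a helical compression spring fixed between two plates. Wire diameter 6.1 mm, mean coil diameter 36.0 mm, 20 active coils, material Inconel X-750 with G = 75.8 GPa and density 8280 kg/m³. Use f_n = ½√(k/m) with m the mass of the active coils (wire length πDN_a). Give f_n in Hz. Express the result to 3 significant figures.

k = Gd⁴/(8D³N_a) = (75.8×10³)(6.1⁴)/(8·36.0³·20) = 14.059 N/mm = 14059 N/m
Wire length L = πDN_a = π·36.0·20 = 2261.9 mm
m = ρ·(πd²/4)·L = 8280 × 29.225×10⁻⁶ m² × 2.2619 m = 0.54735 kg
f_n = ½√(k/m) = 0.5·√(14059/0.54735) = 0.5·√(25686) = 80.134 Hz

80.1 Hz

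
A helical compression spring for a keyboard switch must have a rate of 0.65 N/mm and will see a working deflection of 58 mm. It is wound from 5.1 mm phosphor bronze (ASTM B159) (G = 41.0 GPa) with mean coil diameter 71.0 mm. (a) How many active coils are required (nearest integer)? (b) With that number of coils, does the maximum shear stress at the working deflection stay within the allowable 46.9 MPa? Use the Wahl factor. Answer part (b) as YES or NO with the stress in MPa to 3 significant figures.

(a) 15 coils; (b) NO, τ_max = 56.3 MPa

N_a = Gd⁴/(8D³k) = (41.0×10³)(5.1⁴)/(8·71.0³·0.65) = 14.9 → N_a = 15
Actual rate k = Gd⁴/(8D³·15) = 0.64582 N/mm
Working load F = kδ = 0.64582·58 = 37.457 N
C = 71.0/5.1 = 13.9216; K_W = (4C−1)/(4C−4)+0.615/C = 1.1022
τ_max = K_W·8FD/(πd³) = 1.1022·51.053 = 56.272 MPa
τ_max > 46.9 MPa → exceeds allowable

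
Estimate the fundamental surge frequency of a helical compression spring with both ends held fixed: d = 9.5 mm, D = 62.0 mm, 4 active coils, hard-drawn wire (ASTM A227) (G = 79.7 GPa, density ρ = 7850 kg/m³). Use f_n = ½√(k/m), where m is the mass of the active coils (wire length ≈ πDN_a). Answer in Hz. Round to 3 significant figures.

k = Gd⁴/(8D³N_a) = (79.7×10³)(9.5⁴)/(8·62.0³·4) = 85.119 N/mm = 85119 N/m
Wire length L = πDN_a = π·62.0·4 = 779.11 mm
m = ρ·(πd²/4)·L = 7850 × 70.882×10⁻⁶ m² × 0.77911 m = 0.43352 kg
f_n = ½√(k/m) = 0.5·√(85119/0.43352) = 0.5·√(1.9634e+05) = 221.55 Hz

222 Hz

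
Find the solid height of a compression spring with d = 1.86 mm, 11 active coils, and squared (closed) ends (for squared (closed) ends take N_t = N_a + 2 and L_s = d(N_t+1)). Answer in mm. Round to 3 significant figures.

26.0 mm

squared (closed) ends: N_t = N_a + 2 = 11 + 2 = 13
L_s = d·(N_t+1) = 1.86 × 14 = 26.04 mm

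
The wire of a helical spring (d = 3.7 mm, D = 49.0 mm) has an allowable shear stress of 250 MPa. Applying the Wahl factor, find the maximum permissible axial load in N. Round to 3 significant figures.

91.6 N

C = D/d = 49.0/3.7 = 13.2432
K_W = (4C−1)/(4C−4) + 0.615/C = 51.973/48.973 + 0.0464 = 1.1077
τ_max = K·8FD/(πd³) → F_max = τ_allow·πd³/(8DK)
F_max = 250·π·3.7³/(8·49.0·1.1077) = 39783/434.22 = 91.62 N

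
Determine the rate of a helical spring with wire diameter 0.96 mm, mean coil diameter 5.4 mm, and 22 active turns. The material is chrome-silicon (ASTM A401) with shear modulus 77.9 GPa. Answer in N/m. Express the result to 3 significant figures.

k = Gd⁴/(8D³N_a) = (77.9×10³ × 0.96⁴) / (8 × 5.4³ × 22)
  = 66164.1 / 27713.7 = 2.3874 N/mm = 2387.4 N/m

2390 N/m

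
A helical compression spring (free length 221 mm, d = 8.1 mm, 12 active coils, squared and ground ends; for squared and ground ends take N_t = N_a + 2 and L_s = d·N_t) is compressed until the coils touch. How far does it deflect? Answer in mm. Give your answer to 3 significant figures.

N_t = 14; L_s = 8.1·14 = 113.4 mm
δ_solid = L₀ − L_s = 221 − 113.4 = 107.6 mm

108 mm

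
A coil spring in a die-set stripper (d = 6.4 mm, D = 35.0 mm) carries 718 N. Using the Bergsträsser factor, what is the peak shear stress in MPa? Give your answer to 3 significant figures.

309 MPa

Spring index C = D/d = 35.0/6.4 = 5.4688
K_B = (4C+2)/(4C−3) = 23.875/18.875 = 1.2649
τ₀ = 8FD/(πd³) = 8·718·35.0/(π·6.4³) = 201040/823.55 = 244.11 MPa
τ_max = K·τ₀ = 1.2649 × 244.11 = 308.78 MPa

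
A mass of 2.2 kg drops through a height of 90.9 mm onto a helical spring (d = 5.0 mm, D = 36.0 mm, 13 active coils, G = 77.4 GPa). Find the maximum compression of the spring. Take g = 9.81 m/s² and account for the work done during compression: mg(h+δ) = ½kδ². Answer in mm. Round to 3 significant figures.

k = Gd⁴/(8D³N_a) = (77.4×10³)(5.0⁴)/(8·36.0³·13) = 9.9697 N/mm
W = mg = 2.2 × 9.81 = 21.582 N
½kδ² − Wδ − Wh = 0 → δ = (W + √(W² + 2kWh))/k
δ = (21.582 + √(465.78 + 39117))/9.9697 = (21.582 + 198.95)/9.9697 = 22.121 mm

22.1 mm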